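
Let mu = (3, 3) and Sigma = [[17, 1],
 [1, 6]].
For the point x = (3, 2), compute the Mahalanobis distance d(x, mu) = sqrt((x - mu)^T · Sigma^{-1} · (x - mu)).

Step 1 — centre the observation: (x - mu) = (0, -1).

Step 2 — invert Sigma. det(Sigma) = 17·6 - (1)² = 101.
  Sigma^{-1} = (1/det) · [[d, -b], [-b, a]] = [[0.0594, -0.0099],
 [-0.0099, 0.1683]].

Step 3 — form the quadratic (x - mu)^T · Sigma^{-1} · (x - mu):
  Sigma^{-1} · (x - mu) = (0.0099, -0.1683).
  (x - mu)^T · [Sigma^{-1} · (x - mu)] = (0)·(0.0099) + (-1)·(-0.1683) = 0.1683.

Step 4 — take square root: d = √(0.1683) ≈ 0.4103.

d(x, mu) = √(0.1683) ≈ 0.4103


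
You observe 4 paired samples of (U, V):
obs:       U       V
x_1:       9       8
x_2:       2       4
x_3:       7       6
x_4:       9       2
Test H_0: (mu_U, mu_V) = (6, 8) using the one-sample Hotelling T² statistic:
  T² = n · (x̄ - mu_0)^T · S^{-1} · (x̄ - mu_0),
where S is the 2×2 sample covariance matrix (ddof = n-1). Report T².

Step 1 — sample mean vector:
  mean(U) = (9 + 2 + 7 + 9) / 4 = 27/4 = 6.75
  mean(V) = (8 + 4 + 6 + 2) / 4 = 20/4 = 5
  x̄ = (6.75, 5),  deviation x̄ - mu_0 = (6.75, 5) - (6, 8) = (0.75, -3).

Step 2 — sample covariance matrix, S[i,j] = (1/(n-1)) · Σ_k (x_{k,i} - mean_i) · (x_{k,j} - mean_j), divisor n-1 = 3:
  S[U,U] = ((2.25)·(2.25) + (-4.75)·(-4.75) + (0.25)·(0.25) + (2.25)·(2.25)) / 3 = 32.75/3 = 10.9167
  S[U,V] = ((2.25)·(3) + (-4.75)·(-1) + (0.25)·(1) + (2.25)·(-3)) / 3 = 5/3 = 1.6667
  S[V,V] = ((3)·(3) + (-1)·(-1) + (1)·(1) + (-3)·(-3)) / 3 = 20/3 = 6.6667
  S = [[10.9167, 1.6667],
 [1.6667, 6.6667]].

Step 3 — invert S. det(S) = 10.9167·6.6667 - (1.6667)² = 70.
  S^{-1} = (1/det) · [[d, -b], [-b, a]] = [[0.0952, -0.0238],
 [-0.0238, 0.156]].

Step 4 — quadratic form (x̄ - mu_0)^T · S^{-1} · (x̄ - mu_0):
  S^{-1} · (x̄ - mu_0) = (0.1429, -0.4857),
  (x̄ - mu_0)^T · [...] = (0.75)·(0.1429) + (-3)·(-0.4857) = 1.5643.

Step 5 — scale by n: T² = 4 · 1.5643 = 6.2571.

T² ≈ 6.2571


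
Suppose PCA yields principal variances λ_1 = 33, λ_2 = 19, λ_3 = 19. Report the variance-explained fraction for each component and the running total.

Step 1 — total variance = trace(Sigma) = Σ λ_i = 33 + 19 + 19 = 71.

Step 2 — fraction explained by component i = λ_i / Σ λ:
  PC1: 33/71 = 0.4648
  PC2: 19/71 = 0.2676
  PC3: 19/71 = 0.2676

Step 3 — cumulative fraction after k components = (λ_1 + ... + λ_k) / Σ λ:
  k = 1: 33/71 = 0.4648
  k = 2: (33 + 19)/71 = 52/71 = 0.7324
  k = 3: (33 + 19 + 19)/71 = 71/71 = 1

Summary (fraction, with percent):

explained: PC1 0.4648 (46.48%), PC2 0.2676 (26.76%), PC3 0.2676 (26.76%);  cumulative: 0.4648, 0.7324, 1


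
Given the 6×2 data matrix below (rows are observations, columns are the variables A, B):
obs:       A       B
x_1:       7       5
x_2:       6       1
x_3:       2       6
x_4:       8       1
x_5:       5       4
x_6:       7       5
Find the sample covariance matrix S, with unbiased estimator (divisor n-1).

Step 1 — column means:
  mean(A) = (7 + 6 + 2 + 8 + 5 + 7) / 6 = 35/6 = 5.8333
  mean(B) = (5 + 1 + 6 + 1 + 4 + 5) / 6 = 22/6 = 3.6667

Step 2 — sample covariance S[i,j] = (1/(n-1)) · Σ_k (x_{k,i} - mean_i) · (x_{k,j} - mean_j), with n-1 = 5.
  S[A,A] = ((1.1667)·(1.1667) + (0.1667)·(0.1667) + (-3.8333)·(-3.8333) + (2.1667)·(2.1667) + (-0.8333)·(-0.8333) + (1.1667)·(1.1667)) / 5 = 22.8333/5 = 4.5667
  S[A,B] = ((1.1667)·(1.3333) + (0.1667)·(-2.6667) + (-3.8333)·(2.3333) + (2.1667)·(-2.6667) + (-0.8333)·(0.3333) + (1.1667)·(1.3333)) / 5 = -12.3333/5 = -2.4667
  S[B,B] = ((1.3333)·(1.3333) + (-2.6667)·(-2.6667) + (2.3333)·(2.3333) + (-2.6667)·(-2.6667) + (0.3333)·(0.3333) + (1.3333)·(1.3333)) / 5 = 23.3333/5 = 4.6667

S is symmetric (S[j,i] = S[i,j]). Assembling:

S = [[4.5667, -2.4667],
 [-2.4667, 4.6667]]


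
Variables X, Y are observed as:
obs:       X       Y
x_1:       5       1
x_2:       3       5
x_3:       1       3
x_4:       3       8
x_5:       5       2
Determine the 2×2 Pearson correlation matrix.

Step 1 — column means:
  mean(X) = (5 + 3 + 1 + 3 + 5) / 5 = 17/5 = 3.4
  mean(Y) = (1 + 5 + 3 + 8 + 2) / 5 = 19/5 = 3.8

Step 2 — sample variances and covariances s[i,j] = (1/(n-1)) · Σ_k (x_{k,i} - mean_i) · (x_{k,j} - mean_j), with n-1 = 4:
  s[X,X] = ((1.6)·(1.6) + (-0.4)·(-0.4) + (-2.4)·(-2.4) + (-0.4)·(-0.4) + (1.6)·(1.6)) / 4 = 11.2/4 = 2.8
  s[X,Y] = ((1.6)·(-2.8) + (-0.4)·(1.2) + (-2.4)·(-0.8) + (-0.4)·(4.2) + (1.6)·(-1.8)) / 4 = -7.6/4 = -1.9
  s[Y,Y] = ((-2.8)·(-2.8) + (1.2)·(1.2) + (-0.8)·(-0.8) + (4.2)·(4.2) + (-1.8)·(-1.8)) / 4 = 30.8/4 = 7.7
  Sample standard deviations s_i = √(s[i,i]):
  s(X) = √(2.8) = 1.6733
  s(Y) = √(7.7) = 2.7749

Step 3 — r_{ij} = s_{ij} / (s_i · s_j):
  r[X,X] = 1 (diagonal).
  r[X,Y] = -1.9 / (1.6733 · 2.7749) = -1.9 / 4.6433 = -0.4092
  r[Y,Y] = 1 (diagonal).

R is symmetric with unit diagonal. Assembling:

R = [[1, -0.4092],
 [-0.4092, 1]]


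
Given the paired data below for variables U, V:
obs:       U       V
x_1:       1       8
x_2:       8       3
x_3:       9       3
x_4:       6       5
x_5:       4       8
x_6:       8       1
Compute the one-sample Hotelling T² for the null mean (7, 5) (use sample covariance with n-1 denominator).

Step 1 — sample mean vector:
  mean(U) = (1 + 8 + 9 + 6 + 4 + 8) / 6 = 36/6 = 6
  mean(V) = (8 + 3 + 3 + 5 + 8 + 1) / 6 = 28/6 = 4.6667
  x̄ = (6, 4.6667),  deviation x̄ - mu_0 = (6, 4.6667) - (7, 5) = (-1, -0.3333).

Step 2 — sample covariance matrix, S[i,j] = (1/(n-1)) · Σ_k (x_{k,i} - mean_i) · (x_{k,j} - mean_j), divisor n-1 = 5:
  S[U,U] = ((-5)·(-5) + (2)·(2) + (3)·(3) + (0)·(0) + (-2)·(-2) + (2)·(2)) / 5 = 46/5 = 9.2
  S[U,V] = ((-5)·(3.3333) + (2)·(-1.6667) + (3)·(-1.6667) + (0)·(0.3333) + (-2)·(3.3333) + (2)·(-3.6667)) / 5 = -39/5 = -7.8
  S[V,V] = ((3.3333)·(3.3333) + (-1.6667)·(-1.6667) + (-1.6667)·(-1.6667) + (0.3333)·(0.3333) + (3.3333)·(3.3333) + (-3.6667)·(-3.6667)) / 5 = 41.3333/5 = 8.2667
  S = [[9.2, -7.8],
 [-7.8, 8.2667]].

Step 3 — invert S. det(S) = 9.2·8.2667 - (-7.8)² = 15.2133.
  S^{-1} = (1/det) · [[d, -b], [-b, a]] = [[0.5434, 0.5127],
 [0.5127, 0.6047]].

Step 4 — quadratic form (x̄ - mu_0)^T · S^{-1} · (x̄ - mu_0):
  S^{-1} · (x̄ - mu_0) = (-0.7143, -0.7143),
  (x̄ - mu_0)^T · [...] = (-1)·(-0.7143) + (-0.3333)·(-0.7143) = 0.9524.

Step 5 — scale by n: T² = 6 · 0.9524 = 5.7143.

T² ≈ 5.7143


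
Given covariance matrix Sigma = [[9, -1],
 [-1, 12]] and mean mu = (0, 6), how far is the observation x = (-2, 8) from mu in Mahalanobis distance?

Step 1 — centre the observation: (x - mu) = (-2, 2).

Step 2 — invert Sigma. det(Sigma) = 9·12 - (-1)² = 107.
  Sigma^{-1} = (1/det) · [[d, -b], [-b, a]] = [[0.1121, 0.0093],
 [0.0093, 0.0841]].

Step 3 — form the quadratic (x - mu)^T · Sigma^{-1} · (x - mu):
  Sigma^{-1} · (x - mu) = (-0.2056, 0.1495).
  (x - mu)^T · [Sigma^{-1} · (x - mu)] = (-2)·(-0.2056) + (2)·(0.1495) = 0.7103.

Step 4 — take square root: d = √(0.7103) ≈ 0.8428.

d(x, mu) = √(0.7103) ≈ 0.8428


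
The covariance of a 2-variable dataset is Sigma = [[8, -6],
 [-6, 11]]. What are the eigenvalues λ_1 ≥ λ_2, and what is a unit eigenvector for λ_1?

Step 1 — characteristic polynomial of 2×2 Sigma:
  det(Sigma - λI) = λ² - trace · λ + det = 0.
  trace = 8 + 11 = 19, det = 8·11 - (-6)² = 52.
Step 2 — discriminant:
  Δ = trace² - 4·det = 361 - 208 = 153.
Step 3 — eigenvalues:
  λ = (trace ± √Δ)/2 = (19 ± 12.3693)/2,
  λ_1 = 15.6847,  λ_2 = 3.3153.

Step 4 — unit eigenvector for λ_1: solve (Sigma - λ_1 I)v = 0. First row:
  (8 - 15.6847)·v_x + (-6)·v_y = 0, i.e. (-7.6847)·v_x + (-6)·v_y = 0,
  so v ∝ (b, λ_1 - a) = (-6, 7.6847); multiply by -1 so the first entry is positive: u = (6, -7.6847).
  ||u|| = √((6)² + (-7.6847)²) = √(95.054) ≈ 9.7496,
  v_1 = u/||u|| ≈ (0.6154, -0.7882) (||v_1|| = 1).

λ_1 = 15.6847,  λ_2 = 3.3153;  v_1 ≈ (0.6154, -0.7882)


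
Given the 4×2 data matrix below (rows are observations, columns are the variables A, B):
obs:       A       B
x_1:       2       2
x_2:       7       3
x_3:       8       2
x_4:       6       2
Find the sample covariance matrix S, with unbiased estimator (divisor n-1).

Step 1 — column means:
  mean(A) = (2 + 7 + 8 + 6) / 4 = 23/4 = 5.75
  mean(B) = (2 + 3 + 2 + 2) / 4 = 9/4 = 2.25

Step 2 — sample covariance S[i,j] = (1/(n-1)) · Σ_k (x_{k,i} - mean_i) · (x_{k,j} - mean_j), with n-1 = 3.
  S[A,A] = ((-3.75)·(-3.75) + (1.25)·(1.25) + (2.25)·(2.25) + (0.25)·(0.25)) / 3 = 20.75/3 = 6.9167
  S[A,B] = ((-3.75)·(-0.25) + (1.25)·(0.75) + (2.25)·(-0.25) + (0.25)·(-0.25)) / 3 = 1.25/3 = 0.4167
  S[B,B] = ((-0.25)·(-0.25) + (0.75)·(0.75) + (-0.25)·(-0.25) + (-0.25)·(-0.25)) / 3 = 0.75/3 = 0.25

S is symmetric (S[j,i] = S[i,j]). Assembling:

S = [[6.9167, 0.4167],
 [0.4167, 0.25]]


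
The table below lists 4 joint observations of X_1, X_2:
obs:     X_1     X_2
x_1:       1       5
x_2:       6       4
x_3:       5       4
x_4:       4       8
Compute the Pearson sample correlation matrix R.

Step 1 — column means:
  mean(X_1) = (1 + 6 + 5 + 4) / 4 = 16/4 = 4
  mean(X_2) = (5 + 4 + 4 + 8) / 4 = 21/4 = 5.25

Step 2 — sample variances and covariances s[i,j] = (1/(n-1)) · Σ_k (x_{k,i} - mean_i) · (x_{k,j} - mean_j), with n-1 = 3:
  s[X_1,X_1] = ((-3)·(-3) + (2)·(2) + (1)·(1) + (0)·(0)) / 3 = 14/3 = 4.6667
  s[X_1,X_2] = ((-3)·(-0.25) + (2)·(-1.25) + (1)·(-1.25) + (0)·(2.75)) / 3 = -3/3 = -1
  s[X_2,X_2] = ((-0.25)·(-0.25) + (-1.25)·(-1.25) + (-1.25)·(-1.25) + (2.75)·(2.75)) / 3 = 10.75/3 = 3.5833
  Sample standard deviations s_i = √(s[i,i]):
  s(X_1) = √(4.6667) = 2.1602
  s(X_2) = √(3.5833) = 1.893

Step 3 — r_{ij} = s_{ij} / (s_i · s_j):
  r[X_1,X_1] = 1 (diagonal).
  r[X_1,X_2] = -1 / (2.1602 · 1.893) = -1 / 4.0893 = -0.2445
  r[X_2,X_2] = 1 (diagonal).

R is symmetric with unit diagonal. Assembling:

R = [[1, -0.2445],
 [-0.2445, 1]]


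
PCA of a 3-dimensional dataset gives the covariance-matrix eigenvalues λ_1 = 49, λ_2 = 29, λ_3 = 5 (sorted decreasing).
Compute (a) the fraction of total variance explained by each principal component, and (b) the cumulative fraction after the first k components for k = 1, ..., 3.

Step 1 — total variance = trace(Sigma) = Σ λ_i = 49 + 29 + 5 = 83.

Step 2 — fraction explained by component i = λ_i / Σ λ:
  PC1: 49/83 = 0.5904
  PC2: 29/83 = 0.3494
  PC3: 5/83 = 0.0602

Step 3 — cumulative fraction after k components = (λ_1 + ... + λ_k) / Σ λ:
  k = 1: 49/83 = 0.5904
  k = 2: (49 + 29)/83 = 78/83 = 0.9398
  k = 3: (49 + 29 + 5)/83 = 83/83 = 1

Summary (fraction, with percent):

explained: PC1 0.5904 (59.04%), PC2 0.3494 (34.94%), PC3 0.0602 (6.02%);  cumulative: 0.5904, 0.9398, 1


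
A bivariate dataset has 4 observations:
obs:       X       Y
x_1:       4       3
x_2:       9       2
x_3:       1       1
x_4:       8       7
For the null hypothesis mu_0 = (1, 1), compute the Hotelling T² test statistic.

Step 1 — sample mean vector:
  mean(X) = (4 + 9 + 1 + 8) / 4 = 22/4 = 5.5
  mean(Y) = (3 + 2 + 1 + 7) / 4 = 13/4 = 3.25
  x̄ = (5.5, 3.25),  deviation x̄ - mu_0 = (5.5, 3.25) - (1, 1) = (4.5, 2.25).

Step 2 — sample covariance matrix, S[i,j] = (1/(n-1)) · Σ_k (x_{k,i} - mean_i) · (x_{k,j} - mean_j), divisor n-1 = 3:
  S[X,X] = ((-1.5)·(-1.5) + (3.5)·(3.5) + (-4.5)·(-4.5) + (2.5)·(2.5)) / 3 = 41/3 = 13.6667
  S[X,Y] = ((-1.5)·(-0.25) + (3.5)·(-1.25) + (-4.5)·(-2.25) + (2.5)·(3.75)) / 3 = 15.5/3 = 5.1667
  S[Y,Y] = ((-0.25)·(-0.25) + (-1.25)·(-1.25) + (-2.25)·(-2.25) + (3.75)·(3.75)) / 3 = 20.75/3 = 6.9167
  S = [[13.6667, 5.1667],
 [5.1667, 6.9167]].

Step 3 — invert S. det(S) = 13.6667·6.9167 - (5.1667)² = 67.8333.
  S^{-1} = (1/det) · [[d, -b], [-b, a]] = [[0.102, -0.0762],
 [-0.0762, 0.2015]].

Step 4 — quadratic form (x̄ - mu_0)^T · S^{-1} · (x̄ - mu_0):
  S^{-1} · (x̄ - mu_0) = (0.2875, 0.1106),
  (x̄ - mu_0)^T · [...] = (4.5)·(0.2875) + (2.25)·(0.1106) = 1.5424.

Step 5 — scale by n: T² = 4 · 1.5424 = 6.1695.

T² ≈ 6.1695


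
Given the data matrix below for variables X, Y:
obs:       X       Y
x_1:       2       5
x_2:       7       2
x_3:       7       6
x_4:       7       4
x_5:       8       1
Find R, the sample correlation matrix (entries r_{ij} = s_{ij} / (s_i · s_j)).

Step 1 — column means:
  mean(X) = (2 + 7 + 7 + 7 + 8) / 5 = 31/5 = 6.2
  mean(Y) = (5 + 2 + 6 + 4 + 1) / 5 = 18/5 = 3.6

Step 2 — sample variances and covariances s[i,j] = (1/(n-1)) · Σ_k (x_{k,i} - mean_i) · (x_{k,j} - mean_j), with n-1 = 4:
  s[X,X] = ((-4.2)·(-4.2) + (0.8)·(0.8) + (0.8)·(0.8) + (0.8)·(0.8) + (1.8)·(1.8)) / 4 = 22.8/4 = 5.7
  s[X,Y] = ((-4.2)·(1.4) + (0.8)·(-1.6) + (0.8)·(2.4) + (0.8)·(0.4) + (1.8)·(-2.6)) / 4 = -9.6/4 = -2.4
  s[Y,Y] = ((1.4)·(1.4) + (-1.6)·(-1.6) + (2.4)·(2.4) + (0.4)·(0.4) + (-2.6)·(-2.6)) / 4 = 17.2/4 = 4.3
  Sample standard deviations s_i = √(s[i,i]):
  s(X) = √(5.7) = 2.3875
  s(Y) = √(4.3) = 2.0736

Step 3 — r_{ij} = s_{ij} / (s_i · s_j):
  r[X,X] = 1 (diagonal).
  r[X,Y] = -2.4 / (2.3875 · 2.0736) = -2.4 / 4.9508 = -0.4848
  r[Y,Y] = 1 (diagonal).

R is symmetric with unit diagonal. Assembling:

R = [[1, -0.4848],
 [-0.4848, 1]]


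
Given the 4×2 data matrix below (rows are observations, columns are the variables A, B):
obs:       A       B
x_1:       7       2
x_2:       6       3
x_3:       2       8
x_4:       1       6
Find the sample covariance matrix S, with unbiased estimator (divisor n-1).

Step 1 — column means:
  mean(A) = (7 + 6 + 2 + 1) / 4 = 16/4 = 4
  mean(B) = (2 + 3 + 8 + 6) / 4 = 19/4 = 4.75

Step 2 — sample covariance S[i,j] = (1/(n-1)) · Σ_k (x_{k,i} - mean_i) · (x_{k,j} - mean_j), with n-1 = 3.
  S[A,A] = ((3)·(3) + (2)·(2) + (-2)·(-2) + (-3)·(-3)) / 3 = 26/3 = 8.6667
  S[A,B] = ((3)·(-2.75) + (2)·(-1.75) + (-2)·(3.25) + (-3)·(1.25)) / 3 = -22/3 = -7.3333
  S[B,B] = ((-2.75)·(-2.75) + (-1.75)·(-1.75) + (3.25)·(3.25) + (1.25)·(1.25)) / 3 = 22.75/3 = 7.5833

S is symmetric (S[j,i] = S[i,j]). Assembling:

S = [[8.6667, -7.3333],
 [-7.3333, 7.5833]]


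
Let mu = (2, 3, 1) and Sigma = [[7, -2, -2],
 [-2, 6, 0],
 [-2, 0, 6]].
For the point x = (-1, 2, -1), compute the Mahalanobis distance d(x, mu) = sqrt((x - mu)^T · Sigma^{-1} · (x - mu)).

Step 1 — centre the observation: (x - mu) = (-3, -1, -2).

Step 2 — invert Sigma (cofactor / det for 3×3, or solve directly):
  Sigma^{-1} = [[0.1765, 0.0588, 0.0588],
 [0.0588, 0.1863, 0.0196],
 [0.0588, 0.0196, 0.1863]].

Step 3 — form the quadratic (x - mu)^T · Sigma^{-1} · (x - mu):
  Sigma^{-1} · (x - mu) = (-0.7059, -0.402, -0.5686).
  (x - mu)^T · [Sigma^{-1} · (x - mu)] = (-3)·(-0.7059) + (-1)·(-0.402) + (-2)·(-0.5686) = 3.6569.

Step 4 — take square root: d = √(3.6569) ≈ 1.9123.

d(x, mu) = √(3.6569) ≈ 1.9123


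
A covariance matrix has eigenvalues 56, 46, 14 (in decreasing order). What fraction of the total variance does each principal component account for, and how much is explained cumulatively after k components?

Step 1 — total variance = trace(Sigma) = Σ λ_i = 56 + 46 + 14 = 116.

Step 2 — fraction explained by component i = λ_i / Σ λ:
  PC1: 56/116 = 0.4828
  PC2: 46/116 = 0.3966
  PC3: 14/116 = 0.1207

Step 3 — cumulative fraction after k components = (λ_1 + ... + λ_k) / Σ λ:
  k = 1: 56/116 = 0.4828
  k = 2: (56 + 46)/116 = 102/116 = 0.8793
  k = 3: (56 + 46 + 14)/116 = 116/116 = 1

Summary (fraction, with percent):

explained: PC1 0.4828 (48.28%), PC2 0.3966 (39.66%), PC3 0.1207 (12.07%);  cumulative: 0.4828, 0.8793, 1


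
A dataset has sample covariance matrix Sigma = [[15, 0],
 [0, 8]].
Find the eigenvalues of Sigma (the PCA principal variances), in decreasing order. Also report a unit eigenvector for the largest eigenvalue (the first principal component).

Step 1 — characteristic polynomial of 2×2 Sigma:
  det(Sigma - λI) = λ² - trace · λ + det = 0.
  trace = 15 + 8 = 23, det = 15·8 - (0)² = 120.
Step 2 — discriminant:
  Δ = trace² - 4·det = 529 - 480 = 49.
Step 3 — eigenvalues:
  λ = (trace ± √Δ)/2 = (23 ± 7)/2,
  λ_1 = 15,  λ_2 = 8.

Step 4 — unit eigenvector for λ_1: Sigma is diagonal, so its eigenvectors are the coordinate axes. λ_1 = 15 is the diagonal entry on the first coordinate axis, hence
  v_1 = (1, 0) (||v_1|| = 1).

λ_1 = 15,  λ_2 = 8;  v_1 ≈ (1, 0)


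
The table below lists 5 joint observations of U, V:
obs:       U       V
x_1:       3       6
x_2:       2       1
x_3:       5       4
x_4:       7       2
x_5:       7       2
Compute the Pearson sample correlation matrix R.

Step 1 — column means:
  mean(U) = (3 + 2 + 5 + 7 + 7) / 5 = 24/5 = 4.8
  mean(V) = (6 + 1 + 4 + 2 + 2) / 5 = 15/5 = 3

Step 2 — sample variances and covariances s[i,j] = (1/(n-1)) · Σ_k (x_{k,i} - mean_i) · (x_{k,j} - mean_j), with n-1 = 4:
  s[U,U] = ((-1.8)·(-1.8) + (-2.8)·(-2.8) + (0.2)·(0.2) + (2.2)·(2.2) + (2.2)·(2.2)) / 4 = 20.8/4 = 5.2
  s[U,V] = ((-1.8)·(3) + (-2.8)·(-2) + (0.2)·(1) + (2.2)·(-1) + (2.2)·(-1)) / 4 = -4/4 = -1
  s[V,V] = ((3)·(3) + (-2)·(-2) + (1)·(1) + (-1)·(-1) + (-1)·(-1)) / 4 = 16/4 = 4
  Sample standard deviations s_i = √(s[i,i]):
  s(U) = √(5.2) = 2.2804
  s(V) = √(4) = 2

Step 3 — r_{ij} = s_{ij} / (s_i · s_j):
  r[U,U] = 1 (diagonal).
  r[U,V] = -1 / (2.2804 · 2) = -1 / 4.5607 = -0.2193
  r[V,V] = 1 (diagonal).

R is symmetric with unit diagonal. Assembling:

R = [[1, -0.2193],
 [-0.2193, 1]]


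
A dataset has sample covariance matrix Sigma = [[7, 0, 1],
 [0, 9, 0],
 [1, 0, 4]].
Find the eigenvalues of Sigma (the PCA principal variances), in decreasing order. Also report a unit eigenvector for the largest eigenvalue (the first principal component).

Step 1 — characteristic polynomial p(λ) = det(λI - Sigma) = λ³ - tr·λ² + c_1·λ - det, where tr = trace, c_1 = sum of the principal 2×2 minors, det = det(Sigma):
  tr = 7 + 9 + 4 = 20,
  c_1 = (7·9 - (0)²) + (7·4 - (1)²) + (9·4 - (0)²) = 63 + 27 + 36 = 126,
  det = 7·(9·4 - (0)²) - (0)·((0)·4 - (0)·(1)) + (1)·((0)·(0) - 9·(1)) = 7·(36) - (0)·(0) + (1)·(-9) = 243.
  So p(λ) = λ³ - 20λ² + 126λ - 243.
Step 2 — look for an integer root (rational root theorem: any rational root is an integer divisor of 243). Testing λ = 9:
  p(9) = 729 - 1620 + 1134 - 243 = 0  ✓
  Dividing out (λ - 9): p(λ) = (λ - 9)(λ² - 11λ + 27).
Step 3 — remaining eigenvalues from the quadratic λ² - 11λ + 27 = 0:
  Δ = 11² - 4·27 = 121 - 108 = 13,  λ = (11 ± √13)/2 = (11 ± 3.6056)/2 ≈ 7.3028 or 3.6972.
  Sorted: λ_1 = 9,  λ_2 = 7.3028,  λ_3 = 3.6972  (check: sum = 20 = tr ✓).

Step 4 — unit eigenvector for λ_1 = 9: v spans the null space of (Sigma - λ_1 I), whose rows are
  r_1 = (-2, 0, 1),  r_2 = (0, 0, 0),  r_3 = (1, 0, -5).
  v is orthogonal to every row, so take v ∝ r_1 × r_3 = ((0)·(-5) - (1)·(0), (1)·(1) - (-2)·(-5), (-2)·(0) - (0)·(1)) = (0, -9, 0).
  Rescale (divide by 9; multiply by -1 so the first nonzero entry is positive): u = (0, 1, 0).
  ||u|| = √((0)² + (1)² + (0)²) = √(1) = 1,  v_1 = u/||u|| ≈ (0, 1, 0) (||v_1|| = 1).

λ_1 = 9,  λ_2 = 7.3028,  λ_3 = 3.6972;  v_1 ≈ (0, 1, 0)


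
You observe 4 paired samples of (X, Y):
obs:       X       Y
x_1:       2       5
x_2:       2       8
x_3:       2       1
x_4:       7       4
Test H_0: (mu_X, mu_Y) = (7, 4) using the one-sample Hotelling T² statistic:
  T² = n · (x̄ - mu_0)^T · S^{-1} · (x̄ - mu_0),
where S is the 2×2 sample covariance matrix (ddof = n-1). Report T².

Step 1 — sample mean vector:
  mean(X) = (2 + 2 + 2 + 7) / 4 = 13/4 = 3.25
  mean(Y) = (5 + 8 + 1 + 4) / 4 = 18/4 = 4.5
  x̄ = (3.25, 4.5),  deviation x̄ - mu_0 = (3.25, 4.5) - (7, 4) = (-3.75, 0.5).

Step 2 — sample covariance matrix, S[i,j] = (1/(n-1)) · Σ_k (x_{k,i} - mean_i) · (x_{k,j} - mean_j), divisor n-1 = 3:
  S[X,X] = ((-1.25)·(-1.25) + (-1.25)·(-1.25) + (-1.25)·(-1.25) + (3.75)·(3.75)) / 3 = 18.75/3 = 6.25
  S[X,Y] = ((-1.25)·(0.5) + (-1.25)·(3.5) + (-1.25)·(-3.5) + (3.75)·(-0.5)) / 3 = -2.5/3 = -0.8333
  S[Y,Y] = ((0.5)·(0.5) + (3.5)·(3.5) + (-3.5)·(-3.5) + (-0.5)·(-0.5)) / 3 = 25/3 = 8.3333
  S = [[6.25, -0.8333],
 [-0.8333, 8.3333]].

Step 3 — invert S. det(S) = 6.25·8.3333 - (-0.8333)² = 51.3889.
  S^{-1} = (1/det) · [[d, -b], [-b, a]] = [[0.1622, 0.0162],
 [0.0162, 0.1216]].

Step 4 — quadratic form (x̄ - mu_0)^T · S^{-1} · (x̄ - mu_0):
  S^{-1} · (x̄ - mu_0) = (-0.6, 0),
  (x̄ - mu_0)^T · [...] = (-3.75)·(-0.6) + (0.5)·(0) = 2.25.

Step 5 — scale by n: T² = 4 · 2.25 = 9.

T² ≈ 9


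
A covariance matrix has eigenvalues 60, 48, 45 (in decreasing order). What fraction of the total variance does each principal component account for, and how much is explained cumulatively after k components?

Step 1 — total variance = trace(Sigma) = Σ λ_i = 60 + 48 + 45 = 153.

Step 2 — fraction explained by component i = λ_i / Σ λ:
  PC1: 60/153 = 0.3922
  PC2: 48/153 = 0.3137
  PC3: 45/153 = 0.2941

Step 3 — cumulative fraction after k components = (λ_1 + ... + λ_k) / Σ λ:
  k = 1: 60/153 = 0.3922
  k = 2: (60 + 48)/153 = 108/153 = 0.7059
  k = 3: (60 + 48 + 45)/153 = 153/153 = 1

Summary (fraction, with percent):

explained: PC1 0.3922 (39.22%), PC2 0.3137 (31.37%), PC3 0.2941 (29.41%);  cumulative: 0.3922, 0.7059, 1


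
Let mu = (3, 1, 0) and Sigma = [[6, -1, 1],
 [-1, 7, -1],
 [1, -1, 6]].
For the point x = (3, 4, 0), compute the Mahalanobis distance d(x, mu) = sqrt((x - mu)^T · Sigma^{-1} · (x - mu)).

Step 1 — centre the observation: (x - mu) = (0, 3, 0).

Step 2 — invert Sigma (cofactor / det for 3×3, or solve directly):
  Sigma^{-1} = [[0.1745, 0.0213, -0.0255],
 [0.0213, 0.1489, 0.0213],
 [-0.0255, 0.0213, 0.1745]].

Step 3 — form the quadratic (x - mu)^T · Sigma^{-1} · (x - mu):
  Sigma^{-1} · (x - mu) = (0.0638, 0.4468, 0.0638).
  (x - mu)^T · [Sigma^{-1} · (x - mu)] = (0)·(0.0638) + (3)·(0.4468) + (0)·(0.0638) = 1.3404.

Step 4 — take square root: d = √(1.3404) ≈ 1.1578.

d(x, mu) = √(1.3404) ≈ 1.1578


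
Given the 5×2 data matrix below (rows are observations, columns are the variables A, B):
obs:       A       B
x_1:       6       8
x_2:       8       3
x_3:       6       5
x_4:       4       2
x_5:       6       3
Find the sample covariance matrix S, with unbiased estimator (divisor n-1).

Step 1 — column means:
  mean(A) = (6 + 8 + 6 + 4 + 6) / 5 = 30/5 = 6
  mean(B) = (8 + 3 + 5 + 2 + 3) / 5 = 21/5 = 4.2

Step 2 — sample covariance S[i,j] = (1/(n-1)) · Σ_k (x_{k,i} - mean_i) · (x_{k,j} - mean_j), with n-1 = 4.
  S[A,A] = ((0)·(0) + (2)·(2) + (0)·(0) + (-2)·(-2) + (0)·(0)) / 4 = 8/4 = 2
  S[A,B] = ((0)·(3.8) + (2)·(-1.2) + (0)·(0.8) + (-2)·(-2.2) + (0)·(-1.2)) / 4 = 2/4 = 0.5
  S[B,B] = ((3.8)·(3.8) + (-1.2)·(-1.2) + (0.8)·(0.8) + (-2.2)·(-2.2) + (-1.2)·(-1.2)) / 4 = 22.8/4 = 5.7

S is symmetric (S[j,i] = S[i,j]). Assembling:

S = [[2, 0.5],
 [0.5, 5.7]]


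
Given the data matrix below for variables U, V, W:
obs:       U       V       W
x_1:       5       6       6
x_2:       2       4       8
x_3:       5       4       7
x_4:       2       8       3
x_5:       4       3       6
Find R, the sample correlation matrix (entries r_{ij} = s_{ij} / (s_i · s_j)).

Step 1 — column means:
  mean(U) = (5 + 2 + 5 + 2 + 4) / 5 = 18/5 = 3.6
  mean(V) = (6 + 4 + 4 + 8 + 3) / 5 = 25/5 = 5
  mean(W) = (6 + 8 + 7 + 3 + 6) / 5 = 30/5 = 6

Step 2 — sample variances and covariances s[i,j] = (1/(n-1)) · Σ_k (x_{k,i} - mean_i) · (x_{k,j} - mean_j), with n-1 = 4:
  s[U,U] = ((1.4)·(1.4) + (-1.6)·(-1.6) + (1.4)·(1.4) + (-1.6)·(-1.6) + (0.4)·(0.4)) / 4 = 9.2/4 = 2.3
  s[U,V] = ((1.4)·(1) + (-1.6)·(-1) + (1.4)·(-1) + (-1.6)·(3) + (0.4)·(-2)) / 4 = -4/4 = -1
  s[U,W] = ((1.4)·(0) + (-1.6)·(2) + (1.4)·(1) + (-1.6)·(-3) + (0.4)·(0)) / 4 = 3/4 = 0.75
  s[V,V] = ((1)·(1) + (-1)·(-1) + (-1)·(-1) + (3)·(3) + (-2)·(-2)) / 4 = 16/4 = 4
  s[V,W] = ((1)·(0) + (-1)·(2) + (-1)·(1) + (3)·(-3) + (-2)·(0)) / 4 = -12/4 = -3
  s[W,W] = ((0)·(0) + (2)·(2) + (1)·(1) + (-3)·(-3) + (0)·(0)) / 4 = 14/4 = 3.5
  Sample standard deviations s_i = √(s[i,i]):
  s(U) = √(2.3) = 1.5166
  s(V) = √(4) = 2
  s(W) = √(3.5) = 1.8708

Step 3 — r_{ij} = s_{ij} / (s_i · s_j):
  r[U,U] = 1 (diagonal).
  r[U,V] = -1 / (1.5166 · 2) = -1 / 3.0332 = -0.3297
  r[U,W] = 0.75 / (1.5166 · 1.8708) = 0.75 / 2.8373 = 0.2643
  r[V,V] = 1 (diagonal).
  r[V,W] = -3 / (2 · 1.8708) = -3 / 3.7417 = -0.8018
  r[W,W] = 1 (diagonal).

R is symmetric with unit diagonal. Assembling:

R = [[1, -0.3297, 0.2643],
 [-0.3297, 1, -0.8018],
 [0.2643, -0.8018, 1]]


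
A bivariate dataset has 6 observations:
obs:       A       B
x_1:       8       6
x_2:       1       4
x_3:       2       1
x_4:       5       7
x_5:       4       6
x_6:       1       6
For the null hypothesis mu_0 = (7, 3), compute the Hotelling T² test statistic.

Step 1 — sample mean vector:
  mean(A) = (8 + 1 + 2 + 5 + 4 + 1) / 6 = 21/6 = 3.5
  mean(B) = (6 + 4 + 1 + 7 + 6 + 6) / 6 = 30/6 = 5
  x̄ = (3.5, 5),  deviation x̄ - mu_0 = (3.5, 5) - (7, 3) = (-3.5, 2).

Step 2 — sample covariance matrix, S[i,j] = (1/(n-1)) · Σ_k (x_{k,i} - mean_i) · (x_{k,j} - mean_j), divisor n-1 = 5:
  S[A,A] = ((4.5)·(4.5) + (-2.5)·(-2.5) + (-1.5)·(-1.5) + (1.5)·(1.5) + (0.5)·(0.5) + (-2.5)·(-2.5)) / 5 = 37.5/5 = 7.5
  S[A,B] = ((4.5)·(1) + (-2.5)·(-1) + (-1.5)·(-4) + (1.5)·(2) + (0.5)·(1) + (-2.5)·(1)) / 5 = 14/5 = 2.8
  S[B,B] = ((1)·(1) + (-1)·(-1) + (-4)·(-4) + (2)·(2) + (1)·(1) + (1)·(1)) / 5 = 24/5 = 4.8
  S = [[7.5, 2.8],
 [2.8, 4.8]].

Step 3 — invert S. det(S) = 7.5·4.8 - (2.8)² = 28.16.
  S^{-1} = (1/det) · [[d, -b], [-b, a]] = [[0.1705, -0.0994],
 [-0.0994, 0.2663]].

Step 4 — quadratic form (x̄ - mu_0)^T · S^{-1} · (x̄ - mu_0):
  S^{-1} · (x̄ - mu_0) = (-0.7955, 0.8807),
  (x̄ - mu_0)^T · [...] = (-3.5)·(-0.7955) + (2)·(0.8807) = 4.5455.

Step 5 — scale by n: T² = 6 · 4.5455 = 27.2727.

T² ≈ 27.2727


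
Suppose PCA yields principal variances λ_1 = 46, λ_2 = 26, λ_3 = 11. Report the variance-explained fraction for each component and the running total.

Step 1 — total variance = trace(Sigma) = Σ λ_i = 46 + 26 + 11 = 83.

Step 2 — fraction explained by component i = λ_i / Σ λ:
  PC1: 46/83 = 0.5542
  PC2: 26/83 = 0.3133
  PC3: 11/83 = 0.1325

Step 3 — cumulative fraction after k components = (λ_1 + ... + λ_k) / Σ λ:
  k = 1: 46/83 = 0.5542
  k = 2: (46 + 26)/83 = 72/83 = 0.8675
  k = 3: (46 + 26 + 11)/83 = 83/83 = 1

Summary (fraction, with percent):

explained: PC1 0.5542 (55.42%), PC2 0.3133 (31.33%), PC3 0.1325 (13.25%);  cumulative: 0.5542, 0.8675, 1


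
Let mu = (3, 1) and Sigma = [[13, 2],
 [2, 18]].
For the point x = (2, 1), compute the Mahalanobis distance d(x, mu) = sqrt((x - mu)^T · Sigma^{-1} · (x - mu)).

Step 1 — centre the observation: (x - mu) = (-1, 0).

Step 2 — invert Sigma. det(Sigma) = 13·18 - (2)² = 230.
  Sigma^{-1} = (1/det) · [[d, -b], [-b, a]] = [[0.0783, -0.0087],
 [-0.0087, 0.0565]].

Step 3 — form the quadratic (x - mu)^T · Sigma^{-1} · (x - mu):
  Sigma^{-1} · (x - mu) = (-0.0783, 0.0087).
  (x - mu)^T · [Sigma^{-1} · (x - mu)] = (-1)·(-0.0783) + (0)·(0.0087) = 0.0783.

Step 4 — take square root: d = √(0.0783) ≈ 0.2798.

d(x, mu) = √(0.0783) ≈ 0.2798


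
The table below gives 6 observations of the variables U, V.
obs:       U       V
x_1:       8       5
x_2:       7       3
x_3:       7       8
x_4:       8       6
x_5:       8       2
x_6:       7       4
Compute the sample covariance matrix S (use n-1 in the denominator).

Step 1 — column means:
  mean(U) = (8 + 7 + 7 + 8 + 8 + 7) / 6 = 45/6 = 7.5
  mean(V) = (5 + 3 + 8 + 6 + 2 + 4) / 6 = 28/6 = 4.6667

Step 2 — sample covariance S[i,j] = (1/(n-1)) · Σ_k (x_{k,i} - mean_i) · (x_{k,j} - mean_j), with n-1 = 5.
  S[U,U] = ((0.5)·(0.5) + (-0.5)·(-0.5) + (-0.5)·(-0.5) + (0.5)·(0.5) + (0.5)·(0.5) + (-0.5)·(-0.5)) / 5 = 1.5/5 = 0.3
  S[U,V] = ((0.5)·(0.3333) + (-0.5)·(-1.6667) + (-0.5)·(3.3333) + (0.5)·(1.3333) + (0.5)·(-2.6667) + (-0.5)·(-0.6667)) / 5 = -1/5 = -0.2
  S[V,V] = ((0.3333)·(0.3333) + (-1.6667)·(-1.6667) + (3.3333)·(3.3333) + (1.3333)·(1.3333) + (-2.6667)·(-2.6667) + (-0.6667)·(-0.6667)) / 5 = 23.3333/5 = 4.6667

S is symmetric (S[j,i] = S[i,j]). Assembling:

S = [[0.3, -0.2],
 [-0.2, 4.6667]]


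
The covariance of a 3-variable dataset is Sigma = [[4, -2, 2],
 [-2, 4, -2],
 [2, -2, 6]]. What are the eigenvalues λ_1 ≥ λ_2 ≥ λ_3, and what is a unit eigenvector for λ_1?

Step 1 — characteristic polynomial p(λ) = det(λI - Sigma) = λ³ - tr·λ² + c_1·λ - det, where tr = trace, c_1 = sum of the principal 2×2 minors, det = det(Sigma):
  tr = 4 + 4 + 6 = 14,
  c_1 = (4·4 - (-2)²) + (4·6 - (2)²) + (4·6 - (-2)²) = 12 + 20 + 20 = 52,
  det = 4·(4·6 - (-2)²) - (-2)·((-2)·6 - (-2)·(2)) + (2)·((-2)·(-2) - 4·(2)) = 4·(20) - (-2)·(-8) + (2)·(-4) = 56.
  So p(λ) = λ³ - 14λ² + 52λ - 56.
Step 2 — look for an integer root (rational root theorem: any rational root is an integer divisor of 56). Testing λ = 2:
  p(2) = 8 - 56 + 104 - 56 = 0  ✓
  Dividing out (λ - 2): p(λ) = (λ - 2)(λ² - 12λ + 28).
Step 3 — remaining eigenvalues from the quadratic λ² - 12λ + 28 = 0:
  Δ = 12² - 4·28 = 144 - 112 = 32,  λ = (12 ± √32)/2 = (12 ± 5.6569)/2 ≈ 8.8284 or 3.1716.
  Sorted: λ_1 = 8.8284,  λ_2 = 3.1716,  λ_3 = 2  (check: sum = 14 = tr ✓).

Step 4 — unit eigenvector for λ_1 ≈ 8.8284: v spans the null space of (Sigma - λ_1 I), whose rows are
  r_1 = (-4.8284, -2, 2),  r_2 = (-2, -4.8284, -2),  r_3 = (2, -2, -2.8284).
  v is orthogonal to every row, so take v ∝ r_1 × r_2 = ((-2)·(-2) - (2)·(-4.8284), (2)·(-2) - (-4.8284)·(-2), (-4.8284)·(-4.8284) - (-2)·(-2)) ≈ (13.6569, -13.6569, 19.3137).
  Let u = (13.6569, -13.6569, 19.3137).
  ||u|| = √((13.6569)² + (-13.6569)² + (19.3137)²) = √(746.0387) ≈ 27.3137,  v_1 = u/||u|| ≈ (0.5, -0.5, 0.7071) (||v_1|| = 1).

λ_1 = 8.8284,  λ_2 = 3.1716,  λ_3 = 2;  v_1 ≈ (0.5, -0.5, 0.7071)


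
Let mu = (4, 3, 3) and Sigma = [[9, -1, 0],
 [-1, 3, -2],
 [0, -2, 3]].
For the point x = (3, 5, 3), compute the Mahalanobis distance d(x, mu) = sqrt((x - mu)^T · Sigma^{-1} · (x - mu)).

Step 1 — centre the observation: (x - mu) = (-1, 2, 0).

Step 2 — invert Sigma (cofactor / det for 3×3, or solve directly):
  Sigma^{-1} = [[0.119, 0.0714, 0.0476],
 [0.0714, 0.6429, 0.4286],
 [0.0476, 0.4286, 0.619]].

Step 3 — form the quadratic (x - mu)^T · Sigma^{-1} · (x - mu):
  Sigma^{-1} · (x - mu) = (0.0238, 1.2143, 0.8095).
  (x - mu)^T · [Sigma^{-1} · (x - mu)] = (-1)·(0.0238) + (2)·(1.2143) + (0)·(0.8095) = 2.4048.

Step 4 — take square root: d = √(2.4048) ≈ 1.5507.

d(x, mu) = √(2.4048) ≈ 1.5507


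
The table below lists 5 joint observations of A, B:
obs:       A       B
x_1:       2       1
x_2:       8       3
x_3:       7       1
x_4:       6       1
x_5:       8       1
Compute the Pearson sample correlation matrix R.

Step 1 — column means:
  mean(A) = (2 + 8 + 7 + 6 + 8) / 5 = 31/5 = 6.2
  mean(B) = (1 + 3 + 1 + 1 + 1) / 5 = 7/5 = 1.4

Step 2 — sample variances and covariances s[i,j] = (1/(n-1)) · Σ_k (x_{k,i} - mean_i) · (x_{k,j} - mean_j), with n-1 = 4:
  s[A,A] = ((-4.2)·(-4.2) + (1.8)·(1.8) + (0.8)·(0.8) + (-0.2)·(-0.2) + (1.8)·(1.8)) / 4 = 24.8/4 = 6.2
  s[A,B] = ((-4.2)·(-0.4) + (1.8)·(1.6) + (0.8)·(-0.4) + (-0.2)·(-0.4) + (1.8)·(-0.4)) / 4 = 3.6/4 = 0.9
  s[B,B] = ((-0.4)·(-0.4) + (1.6)·(1.6) + (-0.4)·(-0.4) + (-0.4)·(-0.4) + (-0.4)·(-0.4)) / 4 = 3.2/4 = 0.8
  Sample standard deviations s_i = √(s[i,i]):
  s(A) = √(6.2) = 2.49
  s(B) = √(0.8) = 0.8944

Step 3 — r_{ij} = s_{ij} / (s_i · s_j):
  r[A,A] = 1 (diagonal).
  r[A,B] = 0.9 / (2.49 · 0.8944) = 0.9 / 2.2271 = 0.4041
  r[B,B] = 1 (diagonal).

R is symmetric with unit diagonal. Assembling:

R = [[1, 0.4041],
 [0.4041, 1]]


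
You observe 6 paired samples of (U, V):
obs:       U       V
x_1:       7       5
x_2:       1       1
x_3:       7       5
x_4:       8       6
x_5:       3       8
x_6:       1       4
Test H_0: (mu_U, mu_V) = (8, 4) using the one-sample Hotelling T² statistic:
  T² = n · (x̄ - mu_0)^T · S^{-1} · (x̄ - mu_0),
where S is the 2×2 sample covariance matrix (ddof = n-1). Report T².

Step 1 — sample mean vector:
  mean(U) = (7 + 1 + 7 + 8 + 3 + 1) / 6 = 27/6 = 4.5
  mean(V) = (5 + 1 + 5 + 6 + 8 + 4) / 6 = 29/6 = 4.8333
  x̄ = (4.5, 4.8333),  deviation x̄ - mu_0 = (4.5, 4.8333) - (8, 4) = (-3.5, 0.8333).

Step 2 — sample covariance matrix, S[i,j] = (1/(n-1)) · Σ_k (x_{k,i} - mean_i) · (x_{k,j} - mean_j), divisor n-1 = 5:
  S[U,U] = ((2.5)·(2.5) + (-3.5)·(-3.5) + (2.5)·(2.5) + (3.5)·(3.5) + (-1.5)·(-1.5) + (-3.5)·(-3.5)) / 5 = 51.5/5 = 10.3
  S[U,V] = ((2.5)·(0.1667) + (-3.5)·(-3.8333) + (2.5)·(0.1667) + (3.5)·(1.1667) + (-1.5)·(3.1667) + (-3.5)·(-0.8333)) / 5 = 16.5/5 = 3.3
  S[V,V] = ((0.1667)·(0.1667) + (-3.8333)·(-3.8333) + (0.1667)·(0.1667) + (1.1667)·(1.1667) + (3.1667)·(3.1667) + (-0.8333)·(-0.8333)) / 5 = 26.8333/5 = 5.3667
  S = [[10.3, 3.3],
 [3.3, 5.3667]].

Step 3 — invert S. det(S) = 10.3·5.3667 - (3.3)² = 44.3867.
  S^{-1} = (1/det) · [[d, -b], [-b, a]] = [[0.1209, -0.0743],
 [-0.0743, 0.2321]].

Step 4 — quadratic form (x̄ - mu_0)^T · S^{-1} · (x̄ - mu_0):
  S^{-1} · (x̄ - mu_0) = (-0.4851, 0.4536),
  (x̄ - mu_0)^T · [...] = (-3.5)·(-0.4851) + (0.8333)·(0.4536) = 2.0759.

Step 5 — scale by n: T² = 6 · 2.0759 = 12.4557.

T² ≈ 12.4557


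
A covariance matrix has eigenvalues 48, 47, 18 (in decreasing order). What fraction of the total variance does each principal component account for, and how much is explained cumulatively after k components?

Step 1 — total variance = trace(Sigma) = Σ λ_i = 48 + 47 + 18 = 113.

Step 2 — fraction explained by component i = λ_i / Σ λ:
  PC1: 48/113 = 0.4248
  PC2: 47/113 = 0.4159
  PC3: 18/113 = 0.1593

Step 3 — cumulative fraction after k components = (λ_1 + ... + λ_k) / Σ λ:
  k = 1: 48/113 = 0.4248
  k = 2: (48 + 47)/113 = 95/113 = 0.8407
  k = 3: (48 + 47 + 18)/113 = 113/113 = 1

Summary (fraction, with percent):

explained: PC1 0.4248 (42.48%), PC2 0.4159 (41.59%), PC3 0.1593 (15.93%);  cumulative: 0.4248, 0.8407, 1


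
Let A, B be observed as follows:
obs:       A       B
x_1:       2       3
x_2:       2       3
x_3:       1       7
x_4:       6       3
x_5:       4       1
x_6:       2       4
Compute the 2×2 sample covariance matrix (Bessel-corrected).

Step 1 — column means:
  mean(A) = (2 + 2 + 1 + 6 + 4 + 2) / 6 = 17/6 = 2.8333
  mean(B) = (3 + 3 + 7 + 3 + 1 + 4) / 6 = 21/6 = 3.5

Step 2 — sample covariance S[i,j] = (1/(n-1)) · Σ_k (x_{k,i} - mean_i) · (x_{k,j} - mean_j), with n-1 = 5.
  S[A,A] = ((-0.8333)·(-0.8333) + (-0.8333)·(-0.8333) + (-1.8333)·(-1.8333) + (3.1667)·(3.1667) + (1.1667)·(1.1667) + (-0.8333)·(-0.8333)) / 5 = 16.8333/5 = 3.3667
  S[A,B] = ((-0.8333)·(-0.5) + (-0.8333)·(-0.5) + (-1.8333)·(3.5) + (3.1667)·(-0.5) + (1.1667)·(-2.5) + (-0.8333)·(0.5)) / 5 = -10.5/5 = -2.1
  S[B,B] = ((-0.5)·(-0.5) + (-0.5)·(-0.5) + (3.5)·(3.5) + (-0.5)·(-0.5) + (-2.5)·(-2.5) + (0.5)·(0.5)) / 5 = 19.5/5 = 3.9

S is symmetric (S[j,i] = S[i,j]). Assembling:

S = [[3.3667, -2.1],
 [-2.1, 3.9]]


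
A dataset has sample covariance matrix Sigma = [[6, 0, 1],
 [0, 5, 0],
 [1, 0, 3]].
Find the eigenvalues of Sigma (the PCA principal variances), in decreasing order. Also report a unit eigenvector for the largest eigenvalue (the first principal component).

Step 1 — characteristic polynomial p(λ) = det(λI - Sigma) = λ³ - tr·λ² + c_1·λ - det, where tr = trace, c_1 = sum of the principal 2×2 minors, det = det(Sigma):
  tr = 6 + 5 + 3 = 14,
  c_1 = (6·5 - (0)²) + (6·3 - (1)²) + (5·3 - (0)²) = 30 + 17 + 15 = 62,
  det = 6·(5·3 - (0)²) - (0)·((0)·3 - (0)·(1)) + (1)·((0)·(0) - 5·(1)) = 6·(15) - (0)·(0) + (1)·(-5) = 85.
  So p(λ) = λ³ - 14λ² + 62λ - 85.
Step 2 — look for an integer root (rational root theorem: any rational root is an integer divisor of 85). Testing λ = 5:
  p(5) = 125 - 350 + 310 - 85 = 0  ✓
  Dividing out (λ - 5): p(λ) = (λ - 5)(λ² - 9λ + 17).
Step 3 — remaining eigenvalues from the quadratic λ² - 9λ + 17 = 0:
  Δ = 9² - 4·17 = 81 - 68 = 13,  λ = (9 ± √13)/2 = (9 ± 3.6056)/2 ≈ 6.3028 or 2.6972.
  Sorted: λ_1 = 6.3028,  λ_2 = 5,  λ_3 = 2.6972  (check: sum = 14 = tr ✓).

Step 4 — unit eigenvector for λ_1 ≈ 6.3028: v spans the null space of (Sigma - λ_1 I), whose rows are
  r_1 = (-0.3028, 0, 1),  r_2 = (0, -1.3028, 0),  r_3 = (1, 0, -3.3028).
  v is orthogonal to every row, so take v ∝ r_1 × r_2 = ((0)·(0) - (1)·(-1.3028), (1)·(0) - (-0.3028)·(0), (-0.3028)·(-1.3028) - (0)·(0)) ≈ (1.3028, 0, 0.3944).
  Let u = (1.3028, 0, 0.3944).
  ||u|| = √((1.3028)² + (0)² + (0.3944)²) = √(1.8528) ≈ 1.3612,  v_1 = u/||u|| ≈ (0.9571, 0, 0.2898) (||v_1|| = 1).

λ_1 = 6.3028,  λ_2 = 5,  λ_3 = 2.6972;  v_1 ≈ (0.9571, 0, 0.2898)


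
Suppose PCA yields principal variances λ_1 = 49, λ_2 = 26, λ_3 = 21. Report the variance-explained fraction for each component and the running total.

Step 1 — total variance = trace(Sigma) = Σ λ_i = 49 + 26 + 21 = 96.

Step 2 — fraction explained by component i = λ_i / Σ λ:
  PC1: 49/96 = 0.5104
  PC2: 26/96 = 0.2708
  PC3: 21/96 = 0.2188

Step 3 — cumulative fraction after k components = (λ_1 + ... + λ_k) / Σ λ:
  k = 1: 49/96 = 0.5104
  k = 2: (49 + 26)/96 = 75/96 = 0.7812
  k = 3: (49 + 26 + 21)/96 = 96/96 = 1

Summary (fraction, with percent):

explained: PC1 0.5104 (51.04%), PC2 0.2708 (27.08%), PC3 0.2188 (21.88%);  cumulative: 0.5104, 0.7812, 1


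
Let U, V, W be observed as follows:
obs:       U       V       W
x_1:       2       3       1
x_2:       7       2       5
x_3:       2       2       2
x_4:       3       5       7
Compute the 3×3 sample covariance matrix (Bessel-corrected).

Step 1 — column means:
  mean(U) = (2 + 7 + 2 + 3) / 4 = 14/4 = 3.5
  mean(V) = (3 + 2 + 2 + 5) / 4 = 12/4 = 3
  mean(W) = (1 + 5 + 2 + 7) / 4 = 15/4 = 3.75

Step 2 — sample covariance S[i,j] = (1/(n-1)) · Σ_k (x_{k,i} - mean_i) · (x_{k,j} - mean_j), with n-1 = 3.
  S[U,U] = ((-1.5)·(-1.5) + (3.5)·(3.5) + (-1.5)·(-1.5) + (-0.5)·(-0.5)) / 3 = 17/3 = 5.6667
  S[U,V] = ((-1.5)·(0) + (3.5)·(-1) + (-1.5)·(-1) + (-0.5)·(2)) / 3 = -3/3 = -1
  S[U,W] = ((-1.5)·(-2.75) + (3.5)·(1.25) + (-1.5)·(-1.75) + (-0.5)·(3.25)) / 3 = 9.5/3 = 3.1667
  S[V,V] = ((0)·(0) + (-1)·(-1) + (-1)·(-1) + (2)·(2)) / 3 = 6/3 = 2
  S[V,W] = ((0)·(-2.75) + (-1)·(1.25) + (-1)·(-1.75) + (2)·(3.25)) / 3 = 7/3 = 2.3333
  S[W,W] = ((-2.75)·(-2.75) + (1.25)·(1.25) + (-1.75)·(-1.75) + (3.25)·(3.25)) / 3 = 22.75/3 = 7.5833

S is symmetric (S[j,i] = S[i,j]). Assembling:

S = [[5.6667, -1, 3.1667],
 [-1, 2, 2.3333],
 [3.1667, 2.3333, 7.5833]]


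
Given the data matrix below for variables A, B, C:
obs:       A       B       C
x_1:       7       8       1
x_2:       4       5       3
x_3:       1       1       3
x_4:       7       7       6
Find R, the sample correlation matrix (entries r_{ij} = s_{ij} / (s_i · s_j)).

Step 1 — column means:
  mean(A) = (7 + 4 + 1 + 7) / 4 = 19/4 = 4.75
  mean(B) = (8 + 5 + 1 + 7) / 4 = 21/4 = 5.25
  mean(C) = (1 + 3 + 3 + 6) / 4 = 13/4 = 3.25

Step 2 — sample variances and covariances s[i,j] = (1/(n-1)) · Σ_k (x_{k,i} - mean_i) · (x_{k,j} - mean_j), with n-1 = 3:
  s[A,A] = ((2.25)·(2.25) + (-0.75)·(-0.75) + (-3.75)·(-3.75) + (2.25)·(2.25)) / 3 = 24.75/3 = 8.25
  s[A,B] = ((2.25)·(2.75) + (-0.75)·(-0.25) + (-3.75)·(-4.25) + (2.25)·(1.75)) / 3 = 26.25/3 = 8.75
  s[A,C] = ((2.25)·(-2.25) + (-0.75)·(-0.25) + (-3.75)·(-0.25) + (2.25)·(2.75)) / 3 = 2.25/3 = 0.75
  s[B,B] = ((2.75)·(2.75) + (-0.25)·(-0.25) + (-4.25)·(-4.25) + (1.75)·(1.75)) / 3 = 28.75/3 = 9.5833
  s[B,C] = ((2.75)·(-2.25) + (-0.25)·(-0.25) + (-4.25)·(-0.25) + (1.75)·(2.75)) / 3 = -0.25/3 = -0.0833
  s[C,C] = ((-2.25)·(-2.25) + (-0.25)·(-0.25) + (-0.25)·(-0.25) + (2.75)·(2.75)) / 3 = 12.75/3 = 4.25
  Sample standard deviations s_i = √(s[i,i]):
  s(A) = √(8.25) = 2.8723
  s(B) = √(9.5833) = 3.0957
  s(C) = √(4.25) = 2.0616

Step 3 — r_{ij} = s_{ij} / (s_i · s_j):
  r[A,A] = 1 (diagonal).
  r[A,B] = 8.75 / (2.8723 · 3.0957) = 8.75 / 8.8917 = 0.9841
  r[A,C] = 0.75 / (2.8723 · 2.0616) = 0.75 / 5.9214 = 0.1267
  r[B,B] = 1 (diagonal).
  r[B,C] = -0.0833 / (3.0957 · 2.0616) = -0.0833 / 6.3819 = -0.0131
  r[C,C] = 1 (diagonal).

R is symmetric with unit diagonal. Assembling:

R = [[1, 0.9841, 0.1267],
 [0.9841, 1, -0.0131],
 [0.1267, -0.0131, 1]]
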